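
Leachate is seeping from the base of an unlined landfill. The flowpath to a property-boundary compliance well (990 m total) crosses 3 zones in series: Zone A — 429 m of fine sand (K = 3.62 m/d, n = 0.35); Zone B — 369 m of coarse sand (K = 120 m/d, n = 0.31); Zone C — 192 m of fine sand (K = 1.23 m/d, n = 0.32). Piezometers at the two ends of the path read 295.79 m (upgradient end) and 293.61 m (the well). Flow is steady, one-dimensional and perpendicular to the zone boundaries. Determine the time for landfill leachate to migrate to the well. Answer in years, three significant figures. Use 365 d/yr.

Total head drop ΔH = 295.79 − 293.61 = 2.18 m
Continuity: the same q passes through each zone, so ΔH = q·Σ(L_j/K_j) — the zones act as resistances in series.
Σ(L/K) = 429/3.62 + 369/120 + 192/1.23 = 118.5 + 3.075 + 156.1 = 277.7 d
q = ΔH / Σ(L/K) = 2.18 / 277.7 = 0.007851 m/d (same in every zone)
Zone A: v = q/n = 0.007851/0.35 = 0.02243 m/d → t_A = 429/0.02243 = 19130 d
Zone B: v = q/n = 0.007851/0.31 = 0.02532 m/d → t_B = 369/0.02532 = 14570 d
Zone C: v = q/n = 0.007851/0.32 = 0.02453 m/d → t_C = 192/0.02453 = 7826 d
Total t = 19130 + 14570 + 7826 = 41520 d
   = 41520 / 365 = 114 yr

114 years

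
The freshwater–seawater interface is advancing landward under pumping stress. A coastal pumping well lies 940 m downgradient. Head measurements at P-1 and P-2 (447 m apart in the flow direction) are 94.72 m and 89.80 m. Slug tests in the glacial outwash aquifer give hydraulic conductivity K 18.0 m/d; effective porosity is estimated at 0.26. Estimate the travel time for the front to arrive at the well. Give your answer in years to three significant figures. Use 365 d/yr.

Hydraulic gradient i = (94.72 − 89.80) / 447 = 4.92 / 447 = 0.01101
q = Ki = 18.0 × 0.01101 = 0.1981 m/d
v = Ki/n = 18.0·0.01101/0.26 = 0.7620 m/d
t = L / v = 940 / 0.7620 = 1234 d
   = 1234 / 365 = 3.38 yr

3.38 years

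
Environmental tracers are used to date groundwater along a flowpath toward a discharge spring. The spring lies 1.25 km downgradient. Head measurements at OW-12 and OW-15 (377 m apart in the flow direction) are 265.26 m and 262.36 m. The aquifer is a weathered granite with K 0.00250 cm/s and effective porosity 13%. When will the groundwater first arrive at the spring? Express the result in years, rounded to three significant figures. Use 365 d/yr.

Hydraulic gradient i = (265.26 − 262.36) / 377 = 2.90 / 377 = 0.007692
K = 0.00250 cm/s × 864 = 2.160 m/d
q = Ki = 2.160 × 0.007692 = 0.01662 m/d
v_s = q/n_e = 0.01662/0.13 = 0.1278 m/d
L = 1.25 km = 1250 m
t = L / v = 1250 / 0.1278 = 9780 d
   = 9780 / 365 = 26.8 yr

26.8 years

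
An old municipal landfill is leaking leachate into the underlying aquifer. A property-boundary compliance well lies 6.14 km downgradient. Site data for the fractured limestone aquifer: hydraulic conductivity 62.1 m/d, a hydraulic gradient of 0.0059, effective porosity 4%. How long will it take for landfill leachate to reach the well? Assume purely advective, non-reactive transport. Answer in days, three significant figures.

q = Ki = 62.1 × 0.0059 = 0.3664 m/d
Average linear velocity = 0.3664 / 0.04 = 9.160 m/d
L = 6.14 km = 6140 m
t = L / v = 6140 / 9.160 = 670.3 d

670 days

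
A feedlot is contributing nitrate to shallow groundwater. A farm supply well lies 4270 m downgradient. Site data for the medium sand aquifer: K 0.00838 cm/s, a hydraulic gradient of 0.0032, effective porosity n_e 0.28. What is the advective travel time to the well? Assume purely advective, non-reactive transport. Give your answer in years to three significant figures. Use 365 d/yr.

K = 0.00838 cm/s × 864 = 7.240 m/d
Specific discharge q = 7.240 × 0.0032 = 0.02317 m/d
Average linear velocity = 0.02317 / 0.28 = 0.08275 m/d
t = L / v = 4270 / 0.08275 = 51600 d
   = 51600 / 365 = 141 yr

141 years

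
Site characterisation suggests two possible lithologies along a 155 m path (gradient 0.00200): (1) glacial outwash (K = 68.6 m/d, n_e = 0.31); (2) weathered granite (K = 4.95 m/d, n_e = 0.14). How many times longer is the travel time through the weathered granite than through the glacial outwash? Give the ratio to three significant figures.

6.26

Unit 1 (glacial outwash): v = 68.6×0.0020/0.31 = 0.4426 m/d, t = 155/0.4426 = 350.2 d
Unit 2 (weathered granite): v = 4.95×0.0020/0.14 = 0.07071 m/d, t = 155/0.07071 = 2192 d
t(weathered granite) / t(glacial outwash) = 2192/350.2 = 6.26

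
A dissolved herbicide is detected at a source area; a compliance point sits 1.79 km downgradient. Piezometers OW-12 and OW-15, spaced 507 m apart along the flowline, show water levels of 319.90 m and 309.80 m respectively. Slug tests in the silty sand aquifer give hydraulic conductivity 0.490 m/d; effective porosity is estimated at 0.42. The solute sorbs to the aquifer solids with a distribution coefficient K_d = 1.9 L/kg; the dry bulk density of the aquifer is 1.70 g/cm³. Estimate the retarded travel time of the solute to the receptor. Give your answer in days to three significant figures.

Hydraulic gradient i = (319.90 − 309.80) / 507 = 10.10 / 507 = 0.01992
q = Ki = 0.490 × 0.01992 = 0.009761 m/d
Seepage velocity v = q / n = 0.009761 / 0.42 = 0.02324 m/d
Retardation R = 1 + ρ_b·K_d/n = 1 + 1.70×1.9/0.42 = 8.690
Contaminant velocity v_c = v/R = 0.02324/8.690 = 0.002674 m/d
L = 1.79 km = 1790 m
t = L/v_c = 1790/0.002674 = 669300 d

669000 days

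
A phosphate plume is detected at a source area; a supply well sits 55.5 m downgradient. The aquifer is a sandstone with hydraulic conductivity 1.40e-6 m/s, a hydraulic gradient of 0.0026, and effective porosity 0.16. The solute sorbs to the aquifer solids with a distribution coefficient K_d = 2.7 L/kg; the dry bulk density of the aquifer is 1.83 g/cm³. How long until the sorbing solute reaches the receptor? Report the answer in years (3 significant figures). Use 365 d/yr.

K = 1.40e-6 m/s × 86400 s/d = 0.1210 m/d
q = Ki = 0.1210 × 0.0026 = 3.145e-4 m/d
v = Ki/n = 0.1210·0.0026/0.16 = 0.001966 m/d
Retardation R = 1 + ρ_b·K_d/n = 1 + 1.83×2.7/0.16 = 31.88
Contaminant velocity v_c = v/R = 0.001966/31.88 = 6.165e-5 m/d
t = L/v_c = 55.5/6.165e-5 = 900200 d
   = 900200/365 = 2470 yr

2470 years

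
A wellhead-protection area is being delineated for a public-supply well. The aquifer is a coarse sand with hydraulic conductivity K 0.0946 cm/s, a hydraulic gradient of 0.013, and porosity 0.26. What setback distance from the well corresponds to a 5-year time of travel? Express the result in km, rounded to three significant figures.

K = 0.0946 cm/s × 864 = 81.73 m/d
Specific discharge q = 81.73 × 0.013 = 1.063 m/d
v = Ki/n = 81.73·0.013/0.26 = 4.087 m/d
T = 5 yr × 365 = 1825 d
L = v × T = 4.087 × 1825 = 7458 m
   = 7.46 km

7.46 km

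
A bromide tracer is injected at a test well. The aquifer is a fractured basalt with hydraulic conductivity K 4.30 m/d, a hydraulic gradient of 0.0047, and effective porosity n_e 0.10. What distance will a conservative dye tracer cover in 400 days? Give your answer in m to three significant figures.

80.8 m

Specific discharge q = 4.30 × 0.0047 = 0.02021 m/d
Seepage velocity v = q / n = 0.02021 / 0.10 = 0.2021 m/d
L = v × T = 0.2021 × 400 = 80.84 m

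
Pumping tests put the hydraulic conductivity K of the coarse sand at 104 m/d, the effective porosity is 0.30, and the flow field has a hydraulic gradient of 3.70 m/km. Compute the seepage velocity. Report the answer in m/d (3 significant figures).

Darcy flux q = K·i = 104 × 0.0037 = 0.3848 m/d
Average linear velocity = 0.3848 / 0.30 = 1.283 m/d

1.28 m/d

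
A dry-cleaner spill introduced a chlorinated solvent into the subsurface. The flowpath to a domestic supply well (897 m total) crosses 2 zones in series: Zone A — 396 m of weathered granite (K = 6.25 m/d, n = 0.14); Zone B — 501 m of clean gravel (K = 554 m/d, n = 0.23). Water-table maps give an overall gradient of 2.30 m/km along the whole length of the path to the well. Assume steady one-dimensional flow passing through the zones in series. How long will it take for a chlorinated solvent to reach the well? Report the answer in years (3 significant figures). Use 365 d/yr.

For zones in series the flux q is common to all zones; the equivalent conductivity is the harmonic (thickness-weighted) mean, K_eq = L_total / Σ(L_j/K_j).
Σ(L/K) = 396/6.25 + 501/554 = 63.36 + 0.9043 = 64.26 d
K_eq = L_total / Σ(L/K) = 897 / 64.26 = 13.96 m/d
q = K_eq · i = 13.96 × 0.0023 = 0.03210 m/d (same in every zone)
Zone A: v = q/n = 0.03210/0.14 = 0.2293 m/d → t_A = 396/0.2293 = 1727 d
Zone B: v = q/n = 0.03210/0.23 = 0.1396 m/d → t_B = 501/0.1396 = 3589 d
Total t = 1727 + 3589 = 5316 d
   = 5316 / 365 = 14.6 yr

14.6 years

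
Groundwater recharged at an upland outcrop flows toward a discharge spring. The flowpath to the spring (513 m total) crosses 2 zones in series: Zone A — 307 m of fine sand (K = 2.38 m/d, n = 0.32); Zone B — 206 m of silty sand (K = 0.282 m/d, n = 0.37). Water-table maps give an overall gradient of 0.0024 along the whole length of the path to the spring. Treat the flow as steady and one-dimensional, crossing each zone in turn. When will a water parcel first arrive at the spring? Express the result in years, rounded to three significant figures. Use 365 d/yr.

334 years

Continuity: the same q passes through each zone, so ΔH = q·Σ(L_j/K_j) — the zones act as resistances in series.
Σ(L/K) = 307/2.38 + 206/0.282 = 129.0 + 730.5 = 859.5 d
K_eq = L_total / Σ(L/K) = 513 / 859.5 = 0.5969 m/d
q = K_eq · i = 0.5969 × 0.0024 = 0.001432 m/d (same in every zone)
Zone A: v = q/n = 0.001432/0.32 = 0.004477 m/d → t_A = 307/0.004477 = 68580 d
Zone B: v = q/n = 0.001432/0.37 = 0.003872 m/d → t_B = 206/0.003872 = 53210 d
Total t = 68580 + 53210 = 121800 d
   = 121800 / 365 = 334 yr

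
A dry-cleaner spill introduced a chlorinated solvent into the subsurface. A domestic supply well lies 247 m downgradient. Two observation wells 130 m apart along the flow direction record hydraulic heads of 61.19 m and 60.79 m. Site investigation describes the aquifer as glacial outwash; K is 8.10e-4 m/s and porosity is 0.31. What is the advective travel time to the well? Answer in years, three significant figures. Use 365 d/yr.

Hydraulic gradient i = (61.19 − 60.79) / 130 = 0.40 / 130 = 0.003077
K = 8.10e-4 m/s × 86400 s/d = 69.98 m/d
Darcy flux q = K·i = 69.98 × 0.003077 = 0.2153 m/d
v_s = q/n_e = 0.2153/0.31 = 0.6946 m/d
t = L / v = 247 / 0.6946 = 355.6 d
   = 355.6 / 365 = 0.974 yr

0.974 years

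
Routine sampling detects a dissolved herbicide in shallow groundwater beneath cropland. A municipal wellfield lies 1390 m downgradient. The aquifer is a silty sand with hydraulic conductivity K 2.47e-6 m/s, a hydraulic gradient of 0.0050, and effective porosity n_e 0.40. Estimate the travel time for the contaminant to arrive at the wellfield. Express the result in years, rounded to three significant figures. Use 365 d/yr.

K = 2.47e-6 m/s × 86400 s/d = 0.2134 m/d
Darcy flux q = K·i = 0.2134 × 0.0050 = 0.001067 m/d
v = Ki/n = 0.2134·0.0050/0.40 = 0.002668 m/d
t = L / v = 1390 / 0.002668 = 521100 d
   = 521100 / 365 = 1430 yr

1430 years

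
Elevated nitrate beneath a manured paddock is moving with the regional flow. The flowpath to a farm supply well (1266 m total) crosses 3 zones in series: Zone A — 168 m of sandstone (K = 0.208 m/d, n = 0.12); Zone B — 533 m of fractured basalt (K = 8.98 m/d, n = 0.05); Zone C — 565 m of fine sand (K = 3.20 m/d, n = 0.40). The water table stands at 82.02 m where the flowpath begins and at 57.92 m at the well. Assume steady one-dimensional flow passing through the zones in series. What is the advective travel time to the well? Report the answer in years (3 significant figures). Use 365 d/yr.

32.4 years

Total head drop ΔH = 82.02 − 57.92 = 24.10 m
Steady 1-D flow in series ⇒ the Darcy flux q is identical in every zone and the zone head losses add (resistances L/K in series).
Σ(L/K) = 168/0.208 + 533/8.98 + 565/3.20 = 807.7 + 59.35 + 176.6 = 1044 d
q = ΔH / Σ(L/K) = 24.10 / 1044 = 0.02309 m/d (same in every zone)
Zone A: v = q/n = 0.02309/0.12 = 0.1924 m/d → t_A = 168/0.1924 = 873.0 d
Zone B: v = q/n = 0.02309/0.05 = 0.4619 m/d → t_B = 533/0.4619 = 1154 d
Zone C: v = q/n = 0.02309/0.40 = 0.05773 m/d → t_C = 565/0.05773 = 9787 d
Total t = 873.0 + 1154 + 9787 = 11810 d
   = 11810 / 365 = 32.4 yr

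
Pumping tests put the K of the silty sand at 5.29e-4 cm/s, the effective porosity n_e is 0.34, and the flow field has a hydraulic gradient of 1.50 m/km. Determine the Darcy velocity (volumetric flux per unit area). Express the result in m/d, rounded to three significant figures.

6.86e-4 m/d

K = 5.29e-4 cm/s × 864 = 0.4571 m/d
q = Ki = 0.4571 × 0.0015 = 6.856e-4 m/d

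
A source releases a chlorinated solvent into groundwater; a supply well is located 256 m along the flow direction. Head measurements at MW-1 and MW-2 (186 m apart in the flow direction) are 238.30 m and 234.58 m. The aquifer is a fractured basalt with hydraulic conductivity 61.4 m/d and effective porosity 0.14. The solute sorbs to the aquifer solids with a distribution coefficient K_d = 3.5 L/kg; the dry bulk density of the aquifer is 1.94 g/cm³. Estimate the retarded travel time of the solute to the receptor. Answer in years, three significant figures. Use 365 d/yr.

Hydraulic gradient i = (238.30 − 234.58) / 186 = 3.72 / 186 = 0.02000
Darcy flux q = K·i = 61.4 × 0.02000 = 1.228 m/d
Average linear velocity = 1.228 / 0.14 = 8.771 m/d
Retardation R = 1 + ρ_b·K_d/n = 1 + 1.94×3.5/0.14 = 49.50
Contaminant velocity v_c = v/R = 8.771/49.50 = 0.1772 m/d
t = L/v_c = 256/0.1772 = 1445 d
   = 1445/365 = 3.96 yr

3.96 years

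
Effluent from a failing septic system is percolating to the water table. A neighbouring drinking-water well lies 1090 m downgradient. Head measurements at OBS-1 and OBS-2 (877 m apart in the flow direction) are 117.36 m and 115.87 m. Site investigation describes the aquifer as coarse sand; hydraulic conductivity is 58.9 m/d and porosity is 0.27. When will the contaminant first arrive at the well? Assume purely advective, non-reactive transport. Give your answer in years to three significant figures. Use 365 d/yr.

8.06 years

Hydraulic gradient i = (117.36 − 115.87) / 877 = 1.49 / 877 = 0.001699
Darcy flux q = K·i = 58.9 × 0.001699 = 0.1001 m/d
v_s = q/n_e = 0.1001/0.27 = 0.3706 m/d
t = L / v = 1090 / 0.3706 = 2941 d
   = 2941 / 365 = 8.06 yr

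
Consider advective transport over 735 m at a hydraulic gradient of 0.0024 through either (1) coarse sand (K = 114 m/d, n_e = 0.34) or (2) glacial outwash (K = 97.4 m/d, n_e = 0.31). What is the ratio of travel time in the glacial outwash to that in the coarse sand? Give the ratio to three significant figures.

Unit 1 (coarse sand): v = 114×0.0024/0.34 = 0.8047 m/d, t = 735/0.8047 = 913.4 d
Unit 2 (glacial outwash): v = 97.4×0.0024/0.31 = 0.7541 m/d, t = 735/0.7541 = 974.7 d
t(glacial outwash) / t(coarse sand) = 974.7/913.4 = 1.07

1.07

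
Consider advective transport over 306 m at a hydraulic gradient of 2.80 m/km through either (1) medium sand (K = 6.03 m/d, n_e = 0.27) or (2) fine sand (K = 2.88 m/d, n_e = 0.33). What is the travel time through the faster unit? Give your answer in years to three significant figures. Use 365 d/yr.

Unit 1 (medium sand): v = 6.03×0.0028/0.27 = 0.06253 m/d, t = 306/0.06253 = 4893 d
Unit 2 (fine sand): v = 2.88×0.0028/0.33 = 0.02444 m/d, t = 306/0.02444 = 12520 d
Faster: 4893 d / 365 = 13.4 yr

13.4 years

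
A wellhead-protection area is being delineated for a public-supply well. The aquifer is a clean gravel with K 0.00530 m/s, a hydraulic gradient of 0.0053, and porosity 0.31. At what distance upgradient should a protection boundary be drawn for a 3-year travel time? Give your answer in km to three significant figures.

8.57 km

K = 0.00530 m/s × 86400 s/d = 457.9 m/d
Darcy flux q = K·i = 457.9 × 0.0053 = 2.427 m/d
Average linear velocity = 2.427 / 0.31 = 7.829 m/d
T = 3 yr × 365 = 1095 d
L = v × T = 7.829 × 1095 = 8573 m
   = 8.57 km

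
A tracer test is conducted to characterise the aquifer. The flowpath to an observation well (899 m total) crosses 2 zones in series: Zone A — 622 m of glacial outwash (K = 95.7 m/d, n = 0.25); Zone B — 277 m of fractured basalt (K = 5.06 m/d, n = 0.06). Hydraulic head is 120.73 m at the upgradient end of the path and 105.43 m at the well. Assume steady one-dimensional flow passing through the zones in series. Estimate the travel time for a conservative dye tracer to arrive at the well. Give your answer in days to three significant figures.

Total head drop ΔH = 120.73 − 105.43 = 15.30 m
Steady 1-D flow in series ⇒ the Darcy flux q is identical in every zone and the zone head losses add (resistances L/K in series).
Σ(L/K) = 622/95.7 + 277/5.06 = 6.499 + 54.74 = 61.24 d
q = ΔH / Σ(L/K) = 15.30 / 61.24 = 0.2498 m/d (same in every zone)
Zone A: v = q/n = 0.2498/0.25 = 0.9993 m/d → t_A = 622/0.9993 = 622.4 d
Zone B: v = q/n = 0.2498/0.06 = 4.164 m/d → t_B = 277/4.164 = 66.53 d
Total t = 622.4 + 66.53 = 689.0 d

689 days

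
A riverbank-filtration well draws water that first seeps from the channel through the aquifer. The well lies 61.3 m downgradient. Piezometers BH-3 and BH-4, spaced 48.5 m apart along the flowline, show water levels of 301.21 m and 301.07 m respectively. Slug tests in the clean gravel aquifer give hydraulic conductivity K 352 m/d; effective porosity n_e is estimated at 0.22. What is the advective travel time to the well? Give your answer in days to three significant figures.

13.3 days

Hydraulic gradient i = (301.21 − 301.07) / 48.5 = 0.14 / 48.5 = 0.002887
q = Ki = 352 × 0.002887 = 1.016 m/d
v = Ki/n = 352·0.002887/0.22 = 4.619 m/d
t = L / v = 61.3 / 4.619 = 13.27 d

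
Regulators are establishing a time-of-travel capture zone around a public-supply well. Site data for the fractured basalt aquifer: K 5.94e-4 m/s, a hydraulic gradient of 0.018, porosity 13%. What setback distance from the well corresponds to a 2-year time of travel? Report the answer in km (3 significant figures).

5.19 km

K = 5.94e-4 m/s × 86400 s/d = 51.32 m/d
Specific discharge q = 51.32 × 0.018 = 0.9238 m/d
v = Ki/n = 51.32·0.018/0.13 = 7.106 m/d
T = 2 yr × 365 = 730 d
L = v × T = 7.106 × 730 = 5187 m
   = 5.19 km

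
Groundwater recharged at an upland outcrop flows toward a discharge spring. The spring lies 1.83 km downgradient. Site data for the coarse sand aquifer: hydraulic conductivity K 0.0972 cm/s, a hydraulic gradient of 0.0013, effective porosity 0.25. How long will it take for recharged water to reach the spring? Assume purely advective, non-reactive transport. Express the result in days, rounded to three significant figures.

4190 days

K = 0.0972 cm/s × 864 = 83.98 m/d
q = Ki = 83.98 × 0.0013 = 0.1092 m/d
v = Ki/n = 83.98·0.0013/0.25 = 0.4367 m/d
L = 1.83 km = 1830 m
t = L / v = 1830 / 0.4367 = 4191 d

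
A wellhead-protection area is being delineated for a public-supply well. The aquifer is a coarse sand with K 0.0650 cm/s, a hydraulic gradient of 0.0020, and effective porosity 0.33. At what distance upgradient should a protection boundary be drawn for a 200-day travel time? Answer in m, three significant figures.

68.1 m

K = 0.0650 cm/s × 864 = 56.16 m/d
Specific discharge q = 56.16 × 0.0020 = 0.1123 m/d
Average linear velocity = 0.1123 / 0.33 = 0.3404 m/d
L = v × T = 0.3404 × 200 = 68.07 m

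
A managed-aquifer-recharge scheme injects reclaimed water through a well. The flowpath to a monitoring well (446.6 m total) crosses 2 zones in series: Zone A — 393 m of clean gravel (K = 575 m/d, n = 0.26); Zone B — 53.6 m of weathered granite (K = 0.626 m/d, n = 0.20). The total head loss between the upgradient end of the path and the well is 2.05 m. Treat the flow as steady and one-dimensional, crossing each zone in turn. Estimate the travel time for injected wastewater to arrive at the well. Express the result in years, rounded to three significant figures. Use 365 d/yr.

13.0 years

Continuity: the same q passes through each zone, so ΔH = q·Σ(L_j/K_j) — the zones act as resistances in series.
Σ(L/K) = 393/575 + 53.6/0.626 = 0.6835 + 85.62 = 86.31 d
q = ΔH / Σ(L/K) = 2.05 / 86.31 = 0.02375 m/d (same in every zone)
Zone A: v = q/n = 0.02375/0.26 = 0.09136 m/d → t_A = 393/0.09136 = 4302 d
Zone B: v = q/n = 0.02375/0.20 = 0.1188 m/d → t_B = 53.6/0.1188 = 451.3 d
Total t = 4302 + 451.3 = 4753 d
   = 4753 / 365 = 13.0 yr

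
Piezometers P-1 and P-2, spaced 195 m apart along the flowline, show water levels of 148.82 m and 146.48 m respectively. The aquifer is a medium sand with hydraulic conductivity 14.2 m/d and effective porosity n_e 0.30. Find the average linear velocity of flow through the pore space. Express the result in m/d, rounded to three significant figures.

Hydraulic gradient i = (148.82 − 146.48) / 195 = 2.34 / 195 = 0.01200
q = Ki = 14.2 × 0.01200 = 0.1704 m/d
Seepage velocity v = q / n = 0.1704 / 0.30 = 0.5680 m/d

0.568 m/d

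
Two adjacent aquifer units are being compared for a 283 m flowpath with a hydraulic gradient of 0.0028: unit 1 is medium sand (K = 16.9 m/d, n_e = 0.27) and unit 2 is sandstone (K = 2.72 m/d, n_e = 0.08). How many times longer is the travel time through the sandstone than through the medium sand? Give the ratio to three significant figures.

1.84

Unit 1 (medium sand): v = 16.9×0.0028/0.27 = 0.1753 m/d, t = 283/0.1753 = 1615 d
Unit 2 (sandstone): v = 2.72×0.0028/0.08 = 0.09520 m/d, t = 283/0.09520 = 2973 d
t(sandstone) / t(medium sand) = 2973/1615 = 1.84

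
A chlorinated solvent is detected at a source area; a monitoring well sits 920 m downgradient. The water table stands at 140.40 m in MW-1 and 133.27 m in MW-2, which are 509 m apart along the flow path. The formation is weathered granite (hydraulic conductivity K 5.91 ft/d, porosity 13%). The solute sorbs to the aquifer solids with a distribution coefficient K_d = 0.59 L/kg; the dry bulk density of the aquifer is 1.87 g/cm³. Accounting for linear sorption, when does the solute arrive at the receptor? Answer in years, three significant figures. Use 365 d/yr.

Hydraulic gradient i = (140.40 − 133.27) / 509 = 7.13 / 509 = 0.01401
K = 5.91 ft/d × 0.3048 = 1.801 m/d
Specific discharge q = 1.801 × 0.01401 = 0.02523 m/d
v_s = q/n_e = 0.02523/0.13 = 0.1941 m/d
Retardation R = 1 + ρ_b·K_d/n = 1 + 1.87×0.59/0.13 = 9.487
Contaminant velocity v_c = v/R = 0.1941/9.487 = 0.02046 m/d
t = L/v_c = 920/0.02046 = 44970 d
   = 44970/365 = 123 yr

123 years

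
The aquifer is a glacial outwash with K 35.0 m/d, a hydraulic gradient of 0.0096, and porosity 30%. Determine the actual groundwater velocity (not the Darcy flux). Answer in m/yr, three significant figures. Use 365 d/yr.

409 m/yr

Specific discharge q = 35.0 × 0.0096 = 0.3360 m/d
Seepage velocity v = q / n = 0.3360 / 0.30 = 1.120 m/d
   = 1.120 × 365 = 409 m/yr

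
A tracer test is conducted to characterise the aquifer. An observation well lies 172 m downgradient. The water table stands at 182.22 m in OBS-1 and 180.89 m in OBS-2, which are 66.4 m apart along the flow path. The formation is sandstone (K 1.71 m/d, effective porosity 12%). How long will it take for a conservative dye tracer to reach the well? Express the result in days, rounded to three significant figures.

Hydraulic gradient i = (182.22 − 180.89) / 66.4 = 1.33 / 66.4 = 0.02003
Darcy flux q = K·i = 1.71 × 0.02003 = 0.03425 m/d
Seepage velocity v = q / n = 0.03425 / 0.12 = 0.2854 m/d
t = L / v = 172 / 0.2854 = 602.6 d

603 days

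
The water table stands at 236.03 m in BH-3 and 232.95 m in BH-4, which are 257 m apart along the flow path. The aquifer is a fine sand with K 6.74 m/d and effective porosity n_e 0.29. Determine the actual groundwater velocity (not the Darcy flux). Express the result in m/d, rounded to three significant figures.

Hydraulic gradient i = (236.03 − 232.95) / 257 = 3.08 / 257 = 0.01198
Darcy flux q = K·i = 6.74 × 0.01198 = 0.08078 m/d
v_s = q/n_e = 0.08078/0.29 = 0.2785 m/d

0.279 m/d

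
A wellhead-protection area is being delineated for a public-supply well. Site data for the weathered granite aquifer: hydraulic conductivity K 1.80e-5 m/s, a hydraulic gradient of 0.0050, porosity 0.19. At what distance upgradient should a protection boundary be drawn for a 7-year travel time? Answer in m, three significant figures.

105 m

K = 1.80e-5 m/s × 86400 s/d = 1.555 m/d
q = Ki = 1.555 × 0.0050 = 0.007776 m/d
v = Ki/n = 1.555·0.0050/0.19 = 0.04093 m/d
T = 7 yr × 365 = 2555 d
L = v × T = 0.04093 × 2555 = 104.6 m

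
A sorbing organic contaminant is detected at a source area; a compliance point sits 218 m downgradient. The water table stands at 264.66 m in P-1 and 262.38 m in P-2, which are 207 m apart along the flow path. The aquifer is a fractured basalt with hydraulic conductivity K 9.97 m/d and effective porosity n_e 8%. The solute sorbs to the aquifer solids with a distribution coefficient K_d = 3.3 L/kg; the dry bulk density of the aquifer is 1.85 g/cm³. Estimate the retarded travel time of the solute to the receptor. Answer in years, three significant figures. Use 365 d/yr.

Hydraulic gradient i = (264.66 − 262.38) / 207 = 2.28 / 207 = 0.01101
Darcy flux q = K·i = 9.97 × 0.01101 = 0.1098 m/d
v_s = q/n_e = 0.1098/0.08 = 1.373 m/d
Retardation R = 1 + ρ_b·K_d/n = 1 + 1.85×3.3/0.08 = 77.31
Contaminant velocity v_c = v/R = 1.373/77.31 = 0.01775 m/d
t = L/v_c = 218/0.01775 = 12280 d
   = 12280/365 = 33.6 yr

33.6 years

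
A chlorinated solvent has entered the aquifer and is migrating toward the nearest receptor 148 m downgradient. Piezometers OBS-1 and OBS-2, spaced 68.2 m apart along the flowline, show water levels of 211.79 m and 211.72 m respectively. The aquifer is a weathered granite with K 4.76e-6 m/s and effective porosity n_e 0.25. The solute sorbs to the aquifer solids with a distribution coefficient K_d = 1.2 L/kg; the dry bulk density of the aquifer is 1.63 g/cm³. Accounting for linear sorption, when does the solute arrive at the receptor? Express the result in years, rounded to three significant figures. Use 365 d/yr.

Hydraulic gradient i = (211.79 − 211.72) / 68.2 = 0.07 / 68.2 = 0.001026
K = 4.76e-6 m/s × 86400 s/d = 0.4113 m/d
q = Ki = 0.4113 × 0.001026 = 4.221e-4 m/d
v_s = q/n_e = 4.221e-4/0.25 = 0.001688 m/d
Retardation R = 1 + ρ_b·K_d/n = 1 + 1.63×1.2/0.25 = 8.824
Contaminant velocity v_c = v/R = 0.001688/8.824 = 1.914e-4 m/d
t = L/v_c = 148/1.914e-4 = 773500 d
   = 773500/365 = 2120 yr

2120 years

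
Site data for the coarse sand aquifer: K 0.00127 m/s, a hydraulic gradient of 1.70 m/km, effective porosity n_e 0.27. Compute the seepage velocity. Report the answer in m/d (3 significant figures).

0.691 m/d

K = 0.00127 m/s × 86400 s/d = 109.7 m/d
Specific discharge q = 109.7 × 0.0017 = 0.1865 m/d
Average linear velocity = 0.1865 / 0.27 = 0.6909 m/d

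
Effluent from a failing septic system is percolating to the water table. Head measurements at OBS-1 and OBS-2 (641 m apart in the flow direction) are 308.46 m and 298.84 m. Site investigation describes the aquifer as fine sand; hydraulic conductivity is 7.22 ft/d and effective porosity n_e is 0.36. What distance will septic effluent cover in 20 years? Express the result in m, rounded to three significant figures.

Hydraulic gradient i = (308.46 − 298.84) / 641 = 9.62 / 641 = 0.01501
K = 7.22 ft/d × 0.3048 = 2.201 m/d
q = Ki = 2.201 × 0.01501 = 0.03303 m/d
Average linear velocity = 0.03303 / 0.36 = 0.09174 m/d
T = 20 yr × 365 = 7300 d
L = v × T = 0.09174 × 7300 = 669.7 m

670 m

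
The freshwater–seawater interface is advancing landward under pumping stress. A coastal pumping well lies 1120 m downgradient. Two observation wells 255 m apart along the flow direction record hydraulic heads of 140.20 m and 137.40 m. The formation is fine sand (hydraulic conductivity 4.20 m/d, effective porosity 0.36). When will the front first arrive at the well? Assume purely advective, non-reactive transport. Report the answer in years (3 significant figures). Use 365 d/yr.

Hydraulic gradient i = (140.20 − 137.40) / 255 = 2.80 / 255 = 0.01098
q = Ki = 4.20 × 0.01098 = 0.04612 m/d
v_s = q/n_e = 0.04612/0.36 = 0.1281 m/d
t = L / v = 1120 / 0.1281 = 8743 d
   = 8743 / 365 = 24.0 yr

24.0 years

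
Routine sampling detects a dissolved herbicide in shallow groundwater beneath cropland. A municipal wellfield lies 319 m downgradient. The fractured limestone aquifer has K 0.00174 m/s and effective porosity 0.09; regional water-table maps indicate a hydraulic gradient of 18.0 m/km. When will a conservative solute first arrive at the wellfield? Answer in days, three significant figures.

K = 0.00174 m/s × 86400 s/d = 150.3 m/d
Specific discharge q = 150.3 × 0.018 = 2.706 m/d
Seepage velocity v = q / n = 2.706 / 0.09 = 30.07 m/d
t = L / v = 319 / 30.07 = 10.61 d

10.6 days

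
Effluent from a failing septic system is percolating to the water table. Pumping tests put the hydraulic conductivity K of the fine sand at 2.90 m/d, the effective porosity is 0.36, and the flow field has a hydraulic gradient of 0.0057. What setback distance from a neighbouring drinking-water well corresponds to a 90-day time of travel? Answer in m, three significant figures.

4.13 m

Specific discharge q = 2.90 × 0.0057 = 0.01653 m/d
Average linear velocity = 0.01653 / 0.36 = 0.04592 m/d
L = v × T = 0.04592 × 90 = 4.133 m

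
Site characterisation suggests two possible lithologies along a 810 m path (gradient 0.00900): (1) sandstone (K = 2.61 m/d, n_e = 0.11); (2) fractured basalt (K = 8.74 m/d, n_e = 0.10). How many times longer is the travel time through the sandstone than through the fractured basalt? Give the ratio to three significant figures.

3.68

Unit 1 (sandstone): v = 2.61×0.0090/0.11 = 0.2135 m/d, t = 810/0.2135 = 3793 d
Unit 2 (fractured basalt): v = 8.74×0.0090/0.10 = 0.7866 m/d, t = 810/0.7866 = 1030 d
t(sandstone) / t(fractured basalt) = 3793/1030 = 3.68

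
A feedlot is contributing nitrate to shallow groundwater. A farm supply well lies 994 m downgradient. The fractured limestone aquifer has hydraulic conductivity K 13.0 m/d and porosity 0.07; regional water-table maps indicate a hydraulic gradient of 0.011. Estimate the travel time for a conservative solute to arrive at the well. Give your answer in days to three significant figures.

487 days

Specific discharge q = 13.0 × 0.011 = 0.1430 m/d
Average linear velocity = 0.1430 / 0.07 = 2.043 m/d
t = L / v = 994 / 2.043 = 486.6 d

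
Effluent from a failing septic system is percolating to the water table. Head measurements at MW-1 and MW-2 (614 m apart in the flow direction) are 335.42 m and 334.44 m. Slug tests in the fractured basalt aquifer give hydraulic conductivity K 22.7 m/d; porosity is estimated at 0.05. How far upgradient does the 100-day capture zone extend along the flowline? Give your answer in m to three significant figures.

72.5 m

Hydraulic gradient i = (335.42 − 334.44) / 614 = 0.98 / 614 = 0.001596
q = Ki = 22.7 × 0.001596 = 0.03623 m/d
Seepage velocity v = q / n = 0.03623 / 0.05 = 0.7246 m/d
L = v × T = 0.7246 × 100 = 72.46 m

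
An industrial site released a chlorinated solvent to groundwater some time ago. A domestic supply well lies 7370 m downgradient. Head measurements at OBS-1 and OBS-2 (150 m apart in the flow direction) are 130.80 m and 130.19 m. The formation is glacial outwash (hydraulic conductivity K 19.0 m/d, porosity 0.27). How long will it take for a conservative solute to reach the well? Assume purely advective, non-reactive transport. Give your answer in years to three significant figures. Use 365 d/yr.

Hydraulic gradient i = (130.80 − 130.19) / 150 = 0.61 / 150 = 0.004067
q = Ki = 19.0 × 0.004067 = 0.07727 m/d
v_s = q/n_e = 0.07727/0.27 = 0.2862 m/d
t = L / v = 7370 / 0.2862 = 25750 d
   = 25750 / 365 = 70.6 yr

70.6 years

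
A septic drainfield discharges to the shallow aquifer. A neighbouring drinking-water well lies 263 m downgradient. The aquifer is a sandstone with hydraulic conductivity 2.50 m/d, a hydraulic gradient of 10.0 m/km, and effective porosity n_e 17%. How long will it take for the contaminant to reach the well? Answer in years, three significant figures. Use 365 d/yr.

Specific discharge q = 2.50 × 0.010 = 0.02500 m/d
v = Ki/n = 2.50·0.010/0.17 = 0.1471 m/d
t = L / v = 263 / 0.1471 = 1788 d
   = 1788 / 365 = 4.90 yr

4.90 years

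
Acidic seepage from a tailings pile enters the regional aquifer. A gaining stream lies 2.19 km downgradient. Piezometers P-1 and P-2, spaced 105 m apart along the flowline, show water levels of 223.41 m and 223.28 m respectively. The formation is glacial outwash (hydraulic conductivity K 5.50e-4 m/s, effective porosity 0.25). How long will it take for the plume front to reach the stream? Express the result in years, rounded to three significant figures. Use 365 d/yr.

Hydraulic gradient i = (223.41 − 223.28) / 105 = 0.13 / 105 = 0.001238
K = 5.50e-4 m/s × 86400 s/d = 47.52 m/d
Specific discharge q = 47.52 × 0.001238 = 0.05883 m/d
Average linear velocity = 0.05883 / 0.25 = 0.2353 m/d
L = 2.19 km = 2190 m
t = L / v = 2190 / 0.2353 = 9306 d
   = 9306 / 365 = 25.5 yr

25.5 years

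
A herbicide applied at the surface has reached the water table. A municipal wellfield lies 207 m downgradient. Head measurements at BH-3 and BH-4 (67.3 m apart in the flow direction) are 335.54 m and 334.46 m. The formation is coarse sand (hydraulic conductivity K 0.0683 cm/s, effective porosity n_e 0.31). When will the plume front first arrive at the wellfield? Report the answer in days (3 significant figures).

Hydraulic gradient i = (335.54 − 334.46) / 67.3 = 1.08 / 67.3 = 0.01605
K = 0.0683 cm/s × 864 = 59.01 m/d
Specific discharge q = 59.01 × 0.01605 = 0.9470 m/d
Average linear velocity = 0.9470 / 0.31 = 3.055 m/d
t = L / v = 207 / 3.055 = 67.76 d

67.8 days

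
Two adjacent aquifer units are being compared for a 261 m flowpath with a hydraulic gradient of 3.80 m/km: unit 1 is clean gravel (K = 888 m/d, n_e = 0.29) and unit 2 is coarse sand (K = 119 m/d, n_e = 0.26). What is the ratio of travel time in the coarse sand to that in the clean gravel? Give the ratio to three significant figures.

6.69

Unit 1 (clean gravel): v = 888×0.0038/0.29 = 11.64 m/d, t = 261/11.64 = 22.43 d
Unit 2 (coarse sand): v = 119×0.0038/0.26 = 1.739 m/d, t = 261/1.739 = 150.1 d
t(coarse sand) / t(clean gravel) = 150.1/22.43 = 6.69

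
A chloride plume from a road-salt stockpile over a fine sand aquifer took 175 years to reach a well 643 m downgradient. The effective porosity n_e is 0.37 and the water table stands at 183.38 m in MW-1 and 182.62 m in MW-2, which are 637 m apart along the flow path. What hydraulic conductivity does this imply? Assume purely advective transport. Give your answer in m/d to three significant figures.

Hydraulic gradient i = (183.38 − 182.62) / 637 = 0.76 / 637 = 0.001193
t = 175 years = 63880 d
v = L / t = 643 / 63880 = 0.01007 m/d
K = v · n / i = 0.01007 × 0.37 / 0.001193 = 3.12 m/d

3.12 m/d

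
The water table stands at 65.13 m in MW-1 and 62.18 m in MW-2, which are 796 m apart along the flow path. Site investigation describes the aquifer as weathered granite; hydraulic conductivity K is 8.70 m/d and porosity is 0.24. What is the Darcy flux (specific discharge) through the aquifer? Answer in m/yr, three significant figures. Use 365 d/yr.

Hydraulic gradient i = (65.13 − 62.18) / 796 = 2.95 / 796 = 0.003706
Specific discharge q = 8.70 × 0.003706 = 0.03224 m/d
   = 0.03224 × 365 = 11.8 m/yr

11.8 m/yr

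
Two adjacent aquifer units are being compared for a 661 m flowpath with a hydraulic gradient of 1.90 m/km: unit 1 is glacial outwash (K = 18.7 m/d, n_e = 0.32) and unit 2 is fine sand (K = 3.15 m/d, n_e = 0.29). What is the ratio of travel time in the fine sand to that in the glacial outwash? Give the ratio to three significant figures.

5.38

Unit 1 (glacial outwash): v = 18.7×0.0019/0.32 = 0.1110 m/d, t = 661/0.1110 = 5953 d
Unit 2 (fine sand): v = 3.15×0.0019/0.29 = 0.02064 m/d, t = 661/0.02064 = 32030 d
t(fine sand) / t(glacial outwash) = 32030/5953 = 5.38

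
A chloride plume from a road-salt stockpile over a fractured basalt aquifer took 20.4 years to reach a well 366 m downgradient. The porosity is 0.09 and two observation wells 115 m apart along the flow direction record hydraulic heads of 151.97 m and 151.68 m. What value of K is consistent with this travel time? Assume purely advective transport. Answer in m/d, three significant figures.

Hydraulic gradient i = (151.97 − 151.68) / 115 = 0.29 / 115 = 0.002522
t = 20.4 years = 7446 d
v = L / t = 366 / 7446 = 0.04915 m/d
K = v · n / i = 0.04915 × 0.09 / 0.002522 = 1.75 m/d

1.75 m/d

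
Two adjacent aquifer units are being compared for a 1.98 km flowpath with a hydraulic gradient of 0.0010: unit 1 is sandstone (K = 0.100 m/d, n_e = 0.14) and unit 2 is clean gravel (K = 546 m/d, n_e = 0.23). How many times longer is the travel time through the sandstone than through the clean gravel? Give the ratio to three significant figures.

Unit 1 (sandstone): v = 0.100×0.0010/0.14 = 7.143e-4 m/d, t = 1980/7.143e-4 = 2.772e6 d
Unit 2 (clean gravel): v = 546×0.0010/0.23 = 2.374 m/d, t = 1980/2.374 = 834.1 d
t(sandstone) / t(clean gravel) = 2.772e6/834.1 = 3320

3320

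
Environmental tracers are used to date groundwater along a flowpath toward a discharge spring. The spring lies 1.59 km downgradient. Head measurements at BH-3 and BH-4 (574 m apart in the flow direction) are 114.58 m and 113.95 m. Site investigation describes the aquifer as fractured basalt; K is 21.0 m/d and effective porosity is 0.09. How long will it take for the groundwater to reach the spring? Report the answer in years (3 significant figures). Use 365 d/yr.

Hydraulic gradient i = (114.58 − 113.95) / 574 = 0.63 / 574 = 0.001098
Specific discharge q = 21.0 × 0.001098 = 0.02305 m/d
v_s = q/n_e = 0.02305/0.09 = 0.2561 m/d
L = 1.59 km = 1590 m
t = L / v = 1590 / 0.2561 = 6209 d
   = 6209 / 365 = 17.0 yr

17.0 years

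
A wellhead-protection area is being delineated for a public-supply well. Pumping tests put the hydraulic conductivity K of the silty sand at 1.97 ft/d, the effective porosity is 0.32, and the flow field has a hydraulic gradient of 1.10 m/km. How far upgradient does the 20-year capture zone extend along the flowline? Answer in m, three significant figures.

K = 1.97 ft/d × 0.3048 = 0.6005 m/d
Specific discharge q = 0.6005 × 0.0011 = 6.605e-4 m/d
Seepage velocity v = q / n = 6.605e-4 / 0.32 = 0.002064 m/d
T = 20 yr × 365 = 7300 d
L = v × T = 0.002064 × 7300 = 15.07 m

15.1 m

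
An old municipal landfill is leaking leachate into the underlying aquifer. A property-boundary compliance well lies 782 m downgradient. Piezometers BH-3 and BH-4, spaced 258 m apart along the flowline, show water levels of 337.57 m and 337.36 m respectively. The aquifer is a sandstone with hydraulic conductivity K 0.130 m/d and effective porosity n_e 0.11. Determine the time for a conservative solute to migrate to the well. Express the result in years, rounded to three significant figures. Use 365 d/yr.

Hydraulic gradient i = (337.57 − 337.36) / 258 = 0.21 / 258 = 8.140e-4
Darcy flux q = K·i = 0.130 × 8.140e-4 = 1.058e-4 m/d
Seepage velocity v = q / n = 1.058e-4 / 0.11 = 9.619e-4 m/d
t = L / v = 782 / 9.619e-4 = 812900 d
   = 812900 / 365 = 2230 yr

2230 years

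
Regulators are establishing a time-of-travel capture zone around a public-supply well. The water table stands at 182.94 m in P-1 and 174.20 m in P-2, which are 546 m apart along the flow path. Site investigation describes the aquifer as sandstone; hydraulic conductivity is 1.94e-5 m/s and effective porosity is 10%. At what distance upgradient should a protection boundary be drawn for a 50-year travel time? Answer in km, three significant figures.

Hydraulic gradient i = (182.94 − 174.20) / 546 = 8.74 / 546 = 0.01601
K = 1.94e-5 m/s × 86400 s/d = 1.676 m/d
q = Ki = 1.676 × 0.01601 = 0.02683 m/d
Average linear velocity = 0.02683 / 0.10 = 0.2683 m/d
T = 50 yr × 365 = 18250 d
L = v × T = 0.2683 × 18250 = 4897 m
   = 4.90 km

4.90 km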